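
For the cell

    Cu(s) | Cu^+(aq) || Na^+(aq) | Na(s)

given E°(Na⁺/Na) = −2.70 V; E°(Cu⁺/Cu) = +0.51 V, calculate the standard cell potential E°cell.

By convention the left-hand electrode in cell notation is the anode (oxidation) and the right-hand electrode is the cathode (reduction).
E°cell = E°(right) − E°(left) = −2.70 − (+0.51) = −3.21 V.
The negative sign shows that, as written, the cell would require an external voltage to drive the reaction.

−3.21 V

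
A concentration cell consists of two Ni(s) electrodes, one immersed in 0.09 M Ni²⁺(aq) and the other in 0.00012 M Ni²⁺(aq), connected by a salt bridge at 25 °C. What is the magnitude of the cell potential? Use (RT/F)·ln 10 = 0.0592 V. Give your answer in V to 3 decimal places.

For a concentration cell E°cell = 0, since both electrodes use the same couple.
The compartment with the higher Ni²⁺(aq) concentration (0.09 M) acts as the cathode; ions are reduced there and produced at the dilute (0.00012 M) anode.
With n = 2, Ecell = −(0.0592/2)·log([dilute]/[conc]) = −(0.0592/2)·log(0.00012/0.09) = +0.085 V.

0.085 V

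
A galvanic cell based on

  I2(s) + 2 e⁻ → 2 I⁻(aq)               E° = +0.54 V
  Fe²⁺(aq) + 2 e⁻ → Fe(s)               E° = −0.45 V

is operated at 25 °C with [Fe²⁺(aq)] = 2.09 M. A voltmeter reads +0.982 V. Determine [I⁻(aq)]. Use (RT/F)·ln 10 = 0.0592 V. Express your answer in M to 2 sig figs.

0.94 M

The I₂/I⁻ couple has the larger reduction potential, so it is the cathode: E°cell = +0.54 − (−0.45) = +0.99 V and n = 2.
From the Nernst equation, log Q = n(E° − E)/0.0592 = 2·(+0.99 − (+0.982))/0.0592 = 0.270.
Balancing electrons gives I2(s) + Fe(s) → 2 I⁻(aq) + Fe²⁺(aq); thus Q = [I⁻(aq)]^2·[Fe²⁺(aq)].
Solving for the unknown gives log [I⁻(aq)] = −0.025, so [I⁻(aq)] ≈ 0.94 M.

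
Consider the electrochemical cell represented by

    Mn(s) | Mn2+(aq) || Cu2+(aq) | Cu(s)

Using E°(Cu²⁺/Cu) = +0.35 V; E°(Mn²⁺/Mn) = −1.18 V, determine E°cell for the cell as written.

By convention the left-hand electrode in cell notation is the anode (oxidation) and the right-hand electrode is the cathode (reduction).
E°cell = E°(right) − E°(left) = +0.35 − (−1.18) = +1.53 V.

+1.53 V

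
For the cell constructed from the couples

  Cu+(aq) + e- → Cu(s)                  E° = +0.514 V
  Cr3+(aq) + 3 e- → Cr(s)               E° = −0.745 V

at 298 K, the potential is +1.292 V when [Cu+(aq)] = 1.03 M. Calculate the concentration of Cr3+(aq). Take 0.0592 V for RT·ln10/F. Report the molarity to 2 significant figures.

The Cu⁺/Cu couple has the larger reduction potential, so it is the cathode: E°cell = +0.514 − (−0.745) = +1.259 V and n = 3.
Since E = E° − (0.0592/n)·log Q, log Q = n(E° − E)/0.0592 = −1.672.
Balancing electrons gives 3 Cu+(aq) + Cr(s) → 3 Cu(s) + Cr3+(aq); thus Q = [Cr3+(aq)] / [Cu+(aq)]^3.
Isolating [Cr3+(aq)] in Q = 10^{−1.672} yields log [Cr3+(aq)] = −1.633, i.e. 0.023 M.

0.023 M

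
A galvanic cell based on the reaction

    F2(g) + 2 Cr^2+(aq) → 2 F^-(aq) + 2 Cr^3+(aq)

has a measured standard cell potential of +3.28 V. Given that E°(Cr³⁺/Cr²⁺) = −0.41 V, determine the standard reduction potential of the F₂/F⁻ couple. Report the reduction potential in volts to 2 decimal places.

+2.87 V

In the reaction as written the F₂/F⁻ couple is reduced (cathode) and Cr³⁺/Cr²⁺ is oxidized (anode), so E°cell = E°(F₂/F⁻) − E°(Cr³⁺/Cr²⁺).
E°(F₂/F⁻) = E°cell + E°(anode) = +3.28 + (−0.41) = +2.87 V.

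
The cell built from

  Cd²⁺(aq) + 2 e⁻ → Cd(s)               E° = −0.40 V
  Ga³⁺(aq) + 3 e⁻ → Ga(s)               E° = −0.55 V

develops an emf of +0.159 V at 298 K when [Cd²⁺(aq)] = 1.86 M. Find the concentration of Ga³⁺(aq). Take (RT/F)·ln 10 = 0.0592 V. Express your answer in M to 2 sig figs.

0.89 M

Cd²⁺/Cd is the cathode (higher E°); E°cell = −0.40 − (−0.55) = +0.15 V with n = 6.
From the Nernst equation, log Q = n(E° − E)/0.0592 = 6·(+0.15 − (+0.159))/0.0592 = −0.912.
The balanced reaction is 3 Cd²⁺(aq) + 2 Ga(s) → 3 Cd(s) + 2 Ga³⁺(aq), so Q = [Ga³⁺(aq)]^2 / [Cd²⁺(aq)]^3.
Substituting the known concentrations and solving, log [Ga³⁺(aq)] = −0.052 and [Ga³⁺(aq)] = 0.89 M.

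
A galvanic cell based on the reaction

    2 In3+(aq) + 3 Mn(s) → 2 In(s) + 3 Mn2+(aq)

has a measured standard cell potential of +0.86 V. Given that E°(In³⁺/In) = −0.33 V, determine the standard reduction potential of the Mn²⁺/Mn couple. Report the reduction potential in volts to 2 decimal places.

In the reaction as written the In³⁺/In couple is reduced (cathode) and Mn²⁺/Mn is oxidized (anode), so E°cell = E°(In³⁺/In) − E°(Mn²⁺/Mn).
E°(Mn²⁺/Mn) = E°(cathode) − E°cell = −0.33 − (+0.86) = −1.19 V.

−1.19 V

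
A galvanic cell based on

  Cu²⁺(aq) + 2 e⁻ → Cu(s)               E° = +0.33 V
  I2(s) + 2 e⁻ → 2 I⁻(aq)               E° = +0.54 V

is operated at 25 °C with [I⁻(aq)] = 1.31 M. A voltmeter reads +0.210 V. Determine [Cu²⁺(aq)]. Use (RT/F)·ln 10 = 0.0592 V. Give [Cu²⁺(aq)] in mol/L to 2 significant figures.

The I₂/I⁻ couple has the larger reduction potential, so it is the cathode: E°cell = +0.54 − (+0.33) = +0.21 V and n = 2.
Since E = E° − (0.0592/n)·log Q, log Q = n(E° − E)/0.0592 = 0.000.
Balancing electrons gives I2(s) + Cu(s) → 2 I⁻(aq) + Cu²⁺(aq); thus Q = [I⁻(aq)]^2·[Cu²⁺(aq)].
Isolating [Cu²⁺(aq)] in Q = 10^{0.000} yields log [Cu²⁺(aq)] = −0.235, i.e. 0.58 M.

0.58 M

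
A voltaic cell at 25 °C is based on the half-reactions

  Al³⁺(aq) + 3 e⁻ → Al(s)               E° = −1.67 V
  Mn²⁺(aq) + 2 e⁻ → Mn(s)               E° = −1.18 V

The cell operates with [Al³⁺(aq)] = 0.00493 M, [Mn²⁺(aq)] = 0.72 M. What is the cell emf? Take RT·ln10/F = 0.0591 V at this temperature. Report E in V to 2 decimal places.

Since E°(Mn²⁺/Mn) > E°(Al³⁺/Al), Mn²⁺/Mn serves as the cathode.
E°cell = −1.18 − (−1.67) = +0.49 V, with n = 6 electrons transferred.
The balanced reaction is 3 Mn²⁺(aq) + 2 Al(s) → 3 Mn(s) + 2 Al³⁺(aq), so Q = [Al³⁺(aq)]^2 / [Mn²⁺(aq)]^3 = 6.51×10^−5 and log Q = −4.186.
Applying E = E° − (RT ln10/nF)·log Q gives +0.49 − (0.0591/6)(−4.186) = +0.53 V.

+0.53 V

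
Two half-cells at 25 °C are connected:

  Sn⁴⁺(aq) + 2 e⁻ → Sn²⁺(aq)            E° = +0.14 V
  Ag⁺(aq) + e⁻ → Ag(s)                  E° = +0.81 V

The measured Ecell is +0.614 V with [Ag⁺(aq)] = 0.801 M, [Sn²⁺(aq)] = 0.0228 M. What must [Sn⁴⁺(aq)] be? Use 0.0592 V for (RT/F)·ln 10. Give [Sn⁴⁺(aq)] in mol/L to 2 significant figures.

1.1 M

With Ag⁺/Ag at the cathode and Sn⁴⁺/Sn²⁺ at the anode, E°cell = +0.81 − (+0.14) = +0.67 V (n = 2).
Since E = E° − (0.0592/n)·log Q, log Q = n(E° − E)/0.0592 = 1.892.
The balanced reaction is 2 Ag⁺(aq) + Sn²⁺(aq) → 2 Ag(s) + Sn⁴⁺(aq), so Q = [Sn⁴⁺(aq)] / ([Ag⁺(aq)]^2·[Sn²⁺(aq)]).
Isolating [Sn⁴⁺(aq)] in Q = 10^{1.892} yields log [Sn⁴⁺(aq)] = 0.057, i.e. 1.1 M.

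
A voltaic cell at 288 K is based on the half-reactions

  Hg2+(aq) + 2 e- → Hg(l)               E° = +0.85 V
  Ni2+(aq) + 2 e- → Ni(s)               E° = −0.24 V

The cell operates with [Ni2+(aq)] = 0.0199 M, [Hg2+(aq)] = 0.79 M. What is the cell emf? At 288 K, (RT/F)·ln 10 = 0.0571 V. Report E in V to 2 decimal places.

+1.14 V

The Hg²⁺/Hg couple has the more positive E°, so it is the cathode; Ni²⁺/Ni is the anode.
E°cell = E°cat − E°an = +0.85 − (−0.24) = +1.09 V; n = 2.
For the overall reaction Hg2+(aq) + Ni(s) → Hg(l) + Ni2+(aq), Q = [Ni2+(aq)] / [Hg2+(aq)] = 0.0252, giving log Q = −1.599.
E = E° − (0.0571/n)·log Q = +1.09 − (0.0571/2)(−1.599) = +1.14 V.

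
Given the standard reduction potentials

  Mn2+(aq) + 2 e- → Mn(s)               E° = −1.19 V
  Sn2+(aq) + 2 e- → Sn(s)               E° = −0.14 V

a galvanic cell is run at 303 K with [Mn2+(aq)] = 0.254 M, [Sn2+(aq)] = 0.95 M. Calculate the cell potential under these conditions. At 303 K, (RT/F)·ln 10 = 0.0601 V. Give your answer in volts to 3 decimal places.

+1.067 V

The Sn²⁺/Sn couple has the more positive E°, so it is the cathode; Mn²⁺/Mn is the anode.
The standard potential is −0.14 − (−1.19) = +1.05 V and the balanced reaction transfers n = 2 electrons.
For the overall reaction Sn2+(aq) + Mn(s) → Sn(s) + Mn2+(aq), Q = [Mn2+(aq)] / [Sn2+(aq)] = 0.267, giving log Q = −0.573.
Applying E = E° − (RT ln10/nF)·log Q gives +1.05 − (0.0601/2)(−0.573) = +1.067 V.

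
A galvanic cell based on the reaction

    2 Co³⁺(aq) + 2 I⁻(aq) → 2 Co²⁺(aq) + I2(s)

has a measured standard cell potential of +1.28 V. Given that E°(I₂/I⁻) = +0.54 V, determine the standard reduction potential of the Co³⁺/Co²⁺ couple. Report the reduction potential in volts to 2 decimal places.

+1.82 V

In the reaction as written the Co³⁺/Co²⁺ couple is reduced (cathode) and I₂/I⁻ is oxidized (anode), so E°cell = E°(Co³⁺/Co²⁺) − E°(I₂/I⁻).
E°(Co³⁺/Co²⁺) = E°cell + E°(anode) = +1.28 + (+0.54) = +1.82 V.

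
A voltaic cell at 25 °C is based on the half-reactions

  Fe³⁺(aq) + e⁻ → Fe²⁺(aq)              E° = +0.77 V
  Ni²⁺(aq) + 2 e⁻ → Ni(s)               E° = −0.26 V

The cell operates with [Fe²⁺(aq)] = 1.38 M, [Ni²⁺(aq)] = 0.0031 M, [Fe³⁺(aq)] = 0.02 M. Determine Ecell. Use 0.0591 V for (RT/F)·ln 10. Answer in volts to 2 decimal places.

The Fe³⁺/Fe²⁺ couple has the more positive E°, so it is the cathode; Ni²⁺/Ni is the anode.
E°cell = E°cat − E°an = +0.77 − (−0.26) = +1.03 V; n = 2.
For the overall reaction 2 Fe³⁺(aq) + Ni(s) → 2 Fe²⁺(aq) + Ni²⁺(aq), Q = ([Fe²⁺(aq)]^2·[Ni²⁺(aq)]) / [Fe³⁺(aq)]^2 = 14.8, giving log Q = 1.169.
Applying E = E° − (RT ln10/nF)·log Q gives +1.03 − (0.0591/2)(1.169) = +1.00 V.

+1.00 V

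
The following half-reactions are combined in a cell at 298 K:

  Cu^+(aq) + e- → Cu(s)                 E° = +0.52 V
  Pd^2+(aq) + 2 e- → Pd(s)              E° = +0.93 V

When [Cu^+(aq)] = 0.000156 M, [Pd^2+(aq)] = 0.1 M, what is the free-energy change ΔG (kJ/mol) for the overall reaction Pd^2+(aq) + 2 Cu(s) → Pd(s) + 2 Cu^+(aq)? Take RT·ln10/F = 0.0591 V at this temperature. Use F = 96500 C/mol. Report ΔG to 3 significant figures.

E°cell = +0.93 − (+0.52) = +0.41 V; the balanced reaction transfers n = 2 electrons.
Here Q = [Cu^+(aq)]^2 / [Pd^2+(aq)] = 2.43×10^−7 (log Q = −6.614), giving E = +0.41 − (0.0591/2)·(−6.614) = +0.6054 V.
Finally ΔG = −nFE = −(2)(96500 C/mol)(+0.6054 V) = −117 kJ/mol.

−117 kJ/mol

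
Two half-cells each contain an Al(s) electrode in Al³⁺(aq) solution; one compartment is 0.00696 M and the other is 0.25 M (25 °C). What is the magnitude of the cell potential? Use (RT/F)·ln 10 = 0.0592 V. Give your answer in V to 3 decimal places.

For a concentration cell E°cell = 0, since both electrodes use the same couple.
The compartment with the higher Al³⁺(aq) concentration (0.25 M) acts as the cathode; ions are reduced there and produced at the dilute (0.00696 M) anode.
With n = 3, Ecell = −(0.0592/3)·log([dilute]/[conc]) = −(0.0592/3)·log(0.00696/0.25) = +0.031 V.

0.031 V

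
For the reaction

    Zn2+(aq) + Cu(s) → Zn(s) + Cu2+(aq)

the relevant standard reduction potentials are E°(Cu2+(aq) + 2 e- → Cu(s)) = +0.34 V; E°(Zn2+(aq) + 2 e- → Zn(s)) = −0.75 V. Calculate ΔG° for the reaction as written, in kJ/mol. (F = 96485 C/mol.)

+210 kJ/mol

In the reaction as written Zn2+(aq) is reduced, so the Zn²⁺/Zn couple is the cathode and Cu²⁺/Cu is the anode.
E°cell = −0.75 − (+0.34) = −1.09 V; balancing electrons gives n = 2.
ΔG° = −nFE°cell = −(2)(96485)(−1.09) J/mol = +210 kJ/mol.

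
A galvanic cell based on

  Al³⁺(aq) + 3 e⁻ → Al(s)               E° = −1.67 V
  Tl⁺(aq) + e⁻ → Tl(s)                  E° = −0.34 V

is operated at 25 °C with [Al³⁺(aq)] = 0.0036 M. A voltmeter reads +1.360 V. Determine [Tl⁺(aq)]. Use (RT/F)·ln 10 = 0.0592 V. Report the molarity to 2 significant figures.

The Tl⁺/Tl couple has the larger reduction potential, so it is the cathode: E°cell = −0.34 − (−1.67) = +1.33 V and n = 3.
Rearranging E = E° − (0.0592/n)·log Q gives log Q = 3(+1.33 − (+1.360))/0.0592 = −1.520.
Balancing electrons gives 3 Tl⁺(aq) + Al(s) → 3 Tl(s) + Al³⁺(aq); thus Q = [Al³⁺(aq)] / [Tl⁺(aq)]^3.
Solving for the unknown gives log [Tl⁺(aq)] = −0.308, so [Tl⁺(aq)] ≈ 0.49 M.

0.49 M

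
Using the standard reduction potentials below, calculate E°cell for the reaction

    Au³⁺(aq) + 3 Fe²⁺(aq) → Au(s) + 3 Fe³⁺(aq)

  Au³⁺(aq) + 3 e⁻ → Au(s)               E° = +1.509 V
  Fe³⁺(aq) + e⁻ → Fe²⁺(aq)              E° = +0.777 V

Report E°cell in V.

+0.732 V

Au³⁺(aq) gains electrons, so the Au³⁺/Au couple is the cathode; the Fe³⁺/Fe²⁺ couple is the anode.
E°cell = E°(cathode) − E°(anode) = +1.509 − (+0.777) = +0.732 V.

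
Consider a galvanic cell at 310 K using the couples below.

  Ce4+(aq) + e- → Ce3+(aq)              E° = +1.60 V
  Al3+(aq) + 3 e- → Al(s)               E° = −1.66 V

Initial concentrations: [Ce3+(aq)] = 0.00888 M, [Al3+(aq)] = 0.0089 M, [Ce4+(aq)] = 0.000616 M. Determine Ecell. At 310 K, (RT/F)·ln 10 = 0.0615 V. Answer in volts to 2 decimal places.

Since E°(Ce⁴⁺/Ce³⁺) > E°(Al³⁺/Al), Ce⁴⁺/Ce³⁺ serves as the cathode.
E°cell = E°cat − E°an = +1.60 − (−1.66) = +3.26 V; n = 3.
The balanced reaction is 3 Ce4+(aq) + Al(s) → 3 Ce3+(aq) + Al3+(aq), so Q = ([Ce3+(aq)]^3·[Al3+(aq)]) / [Ce4+(aq)]^3 = 26.7 and log Q = 1.426.
By the Nernst equation, E = +3.26 − (0.0615/3)·(1.426) = +3.23 V.

+3.23 V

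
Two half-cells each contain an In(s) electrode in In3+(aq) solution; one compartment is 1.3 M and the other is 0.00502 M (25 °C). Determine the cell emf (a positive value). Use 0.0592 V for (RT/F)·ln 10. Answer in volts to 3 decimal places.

0.048 V

For a concentration cell E°cell = 0, since both electrodes use the same couple.
The compartment with the higher In3+(aq) concentration (1.3 M) acts as the cathode; ions are reduced there and produced at the dilute (0.00502 M) anode.
With n = 3, Ecell = −(0.0592/3)·log([dilute]/[conc]) = −(0.0592/3)·log(0.00502/1.3) = +0.048 V.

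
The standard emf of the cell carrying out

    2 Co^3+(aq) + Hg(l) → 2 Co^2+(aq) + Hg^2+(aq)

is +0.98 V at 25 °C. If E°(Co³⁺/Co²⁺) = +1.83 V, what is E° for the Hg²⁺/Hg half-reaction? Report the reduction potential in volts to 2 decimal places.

+0.85 V

In the reaction as written the Co³⁺/Co²⁺ couple is reduced (cathode) and Hg²⁺/Hg is oxidized (anode), so E°cell = E°(Co³⁺/Co²⁺) − E°(Hg²⁺/Hg).
E°(Hg²⁺/Hg) = E°(cathode) − E°cell = +1.83 − (+0.98) = +0.85 V.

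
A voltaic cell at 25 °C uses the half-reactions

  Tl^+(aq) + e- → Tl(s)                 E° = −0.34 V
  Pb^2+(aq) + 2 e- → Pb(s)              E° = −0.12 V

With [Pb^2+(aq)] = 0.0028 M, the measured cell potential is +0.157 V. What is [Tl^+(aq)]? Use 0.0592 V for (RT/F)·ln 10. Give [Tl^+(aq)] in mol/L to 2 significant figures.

0.61 M

The Pb²⁺/Pb couple has the larger reduction potential, so it is the cathode: E°cell = −0.12 − (−0.34) = +0.22 V and n = 2.
Rearranging E = E° − (0.0592/n)·log Q gives log Q = 2(+0.22 − (+0.157))/0.0592 = 2.128.
For Pb^2+(aq) + 2 Tl(s) → Pb(s) + 2 Tl^+(aq), the reaction quotient is Q = [Tl^+(aq)]^2 / [Pb^2+(aq)].
Solving for the unknown gives log [Tl^+(aq)] = −0.212, so [Tl^+(aq)] ≈ 0.61 M.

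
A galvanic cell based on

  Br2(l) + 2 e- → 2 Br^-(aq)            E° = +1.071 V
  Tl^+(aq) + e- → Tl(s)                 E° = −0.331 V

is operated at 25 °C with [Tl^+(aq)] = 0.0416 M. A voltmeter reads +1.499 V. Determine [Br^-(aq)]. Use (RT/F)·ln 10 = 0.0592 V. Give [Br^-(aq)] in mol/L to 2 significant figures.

0.55 M

The Br₂/Br⁻ couple has the larger reduction potential, so it is the cathode: E°cell = +1.071 − (−0.331) = +1.402 V and n = 2.
Since E = E° − (0.0592/n)·log Q, log Q = n(E° − E)/0.0592 = −3.277.
The balanced reaction is Br2(l) + 2 Tl(s) → 2 Br^-(aq) + 2 Tl^+(aq), so Q = [Br^-(aq)]^2·[Tl^+(aq)]^2.
Solving for the unknown gives log [Br^-(aq)] = −0.258, so [Br^-(aq)] ≈ 0.55 M.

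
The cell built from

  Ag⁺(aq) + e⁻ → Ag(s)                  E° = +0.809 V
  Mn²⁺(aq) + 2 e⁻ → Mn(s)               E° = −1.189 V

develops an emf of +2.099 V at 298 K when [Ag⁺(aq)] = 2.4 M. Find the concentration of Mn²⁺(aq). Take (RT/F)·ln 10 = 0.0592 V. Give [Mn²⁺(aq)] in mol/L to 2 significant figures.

0.0022 M

With Ag⁺/Ag at the cathode and Mn²⁺/Mn at the anode, E°cell = +0.809 − (−1.189) = +1.998 V (n = 2).
From the Nernst equation, log Q = n(E° − E)/0.0592 = 2·(+1.998 − (+2.099))/0.0592 = −3.412.
Balancing electrons gives 2 Ag⁺(aq) + Mn(s) → 2 Ag(s) + Mn²⁺(aq); thus Q = [Mn²⁺(aq)] / [Ag⁺(aq)]^2.
Substituting the known concentrations and solving, log [Mn²⁺(aq)] = −2.652 and [Mn²⁺(aq)] = 0.0022 M.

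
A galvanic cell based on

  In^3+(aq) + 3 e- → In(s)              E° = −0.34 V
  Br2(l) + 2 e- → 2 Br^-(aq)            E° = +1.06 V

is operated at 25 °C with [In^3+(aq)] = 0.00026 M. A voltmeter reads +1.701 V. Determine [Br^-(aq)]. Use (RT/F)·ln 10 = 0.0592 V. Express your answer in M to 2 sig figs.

0.00013 M

Br₂/Br⁻ is the cathode (higher E°); E°cell = +1.06 − (−0.34) = +1.40 V with n = 6.
Rearranging E = E° − (0.0592/n)·log Q gives log Q = 6(+1.40 − (+1.701))/0.0592 = −30.507.
For 3 Br2(l) + 2 In(s) → 6 Br^-(aq) + 2 In^3+(aq), the reaction quotient is Q = [Br^-(aq)]^6·[In^3+(aq)]^2.
Isolating [Br^-(aq)] in Q = 10^{−30.507} yields log [Br^-(aq)] = −3.889, i.e. 0.00013 M.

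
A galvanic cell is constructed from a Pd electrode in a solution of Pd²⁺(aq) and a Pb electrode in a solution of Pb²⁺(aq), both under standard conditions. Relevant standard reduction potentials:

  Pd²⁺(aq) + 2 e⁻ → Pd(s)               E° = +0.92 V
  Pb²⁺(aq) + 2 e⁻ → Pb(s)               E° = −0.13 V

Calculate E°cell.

The Pd²⁺/Pd couple has the higher E°, so Pd ion is reduced (cathode) and Pb is oxidized (anode).
E°cell = E°(cathode) − E°(anode) = +0.92 − (−0.13) = +1.05 V.

+1.05 V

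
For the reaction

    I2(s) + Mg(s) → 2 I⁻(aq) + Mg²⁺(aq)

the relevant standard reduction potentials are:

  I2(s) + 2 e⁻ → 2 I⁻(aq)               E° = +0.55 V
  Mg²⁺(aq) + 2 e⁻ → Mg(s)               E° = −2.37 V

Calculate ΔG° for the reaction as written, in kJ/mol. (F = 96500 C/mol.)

In the reaction as written I2(s) is reduced, so the I₂/I⁻ couple is the cathode and Mg²⁺/Mg is the anode.
E°cell = +0.55 − (−2.37) = +2.92 V; balancing electrons gives n = 2.
ΔG° = −nFE°cell = −(2)(96500)(+2.92) J/mol = −564 kJ/mol.

−564 kJ/mol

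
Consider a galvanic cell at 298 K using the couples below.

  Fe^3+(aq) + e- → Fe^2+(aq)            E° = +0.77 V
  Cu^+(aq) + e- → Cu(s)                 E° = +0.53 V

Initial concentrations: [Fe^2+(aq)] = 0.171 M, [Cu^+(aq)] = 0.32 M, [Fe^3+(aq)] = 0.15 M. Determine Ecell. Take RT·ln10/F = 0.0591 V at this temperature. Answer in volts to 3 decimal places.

The Fe³⁺/Fe²⁺ couple has the more positive E°, so it is the cathode; Cu⁺/Cu is the anode.
The standard potential is +0.77 − (+0.53) = +0.24 V and the balanced reaction transfers n = 1 electron.
For the overall reaction Fe^3+(aq) + Cu(s) → Fe^2+(aq) + Cu^+(aq), Q = ([Fe^2+(aq)]·[Cu^+(aq)]) / [Fe^3+(aq)] = 0.365, giving log Q = −0.438.
By the Nernst equation, E = +0.24 − (0.0591/1)·(−0.438) = +0.266 V.

+0.266 V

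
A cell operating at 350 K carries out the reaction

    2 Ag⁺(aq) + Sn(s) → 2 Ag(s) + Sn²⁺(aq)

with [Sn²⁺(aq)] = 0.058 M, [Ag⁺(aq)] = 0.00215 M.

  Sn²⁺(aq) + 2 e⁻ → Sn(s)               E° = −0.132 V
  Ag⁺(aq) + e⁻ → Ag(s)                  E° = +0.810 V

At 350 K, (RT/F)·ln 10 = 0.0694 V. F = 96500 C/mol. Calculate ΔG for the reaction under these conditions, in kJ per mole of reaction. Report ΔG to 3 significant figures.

The standard cell potential is +0.810 − (−0.132) = +0.942 V, with n = 2 electrons in the balanced equation.
Here Q = [Sn²⁺(aq)] / [Ag⁺(aq)]^2 = 1.25×10^4 (log Q = 4.099), giving E = +0.942 − (0.0694/2)·(4.099) = +0.7998 V.
Then ΔG = −nFE = −2 × 96500 × +0.7998 J/mol = −154 kJ/mol.

−154 kJ/mol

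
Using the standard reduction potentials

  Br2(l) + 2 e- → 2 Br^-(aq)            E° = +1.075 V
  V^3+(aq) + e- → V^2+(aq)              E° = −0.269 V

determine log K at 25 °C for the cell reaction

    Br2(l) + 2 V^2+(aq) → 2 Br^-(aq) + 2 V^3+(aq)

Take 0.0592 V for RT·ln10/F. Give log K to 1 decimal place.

log K = 45.4

The Br₂/Br⁻ couple is reduced (cathode); E°cell = +1.075 − (−0.269) = +1.344 V with n = 2.
At equilibrium E = 0, so log K = nE°cell / 0.0592 = (2)(+1.344) / 0.0592 = 45.4.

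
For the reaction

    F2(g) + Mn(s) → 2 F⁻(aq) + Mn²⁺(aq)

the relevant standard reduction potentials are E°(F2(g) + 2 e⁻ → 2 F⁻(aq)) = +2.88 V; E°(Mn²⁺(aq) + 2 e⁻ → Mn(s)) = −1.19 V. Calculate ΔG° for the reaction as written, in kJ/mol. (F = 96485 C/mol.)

−785 kJ/mol

In the reaction as written F2(g) is reduced, so the F₂/F⁻ couple is the cathode and Mn²⁺/Mn is the anode.
E°cell = +2.88 − (−1.19) = +4.07 V; balancing electrons gives n = 2.
ΔG° = −nFE°cell = −(2)(96485)(+4.07) J/mol = −785 kJ/mol.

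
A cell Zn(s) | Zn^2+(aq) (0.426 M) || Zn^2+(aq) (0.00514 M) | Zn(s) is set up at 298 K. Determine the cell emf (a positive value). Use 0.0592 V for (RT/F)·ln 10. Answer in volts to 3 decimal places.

For a concentration cell E°cell = 0, since both electrodes use the same couple.
The compartment with the higher Zn^2+(aq) concentration (0.426 M) acts as the cathode; ions are reduced there and produced at the dilute (0.00514 M) anode.
With n = 2, Ecell = −(0.0592/2)·log([dilute]/[conc]) = −(0.0592/2)·log(0.00514/0.426) = +0.057 V.

0.057 V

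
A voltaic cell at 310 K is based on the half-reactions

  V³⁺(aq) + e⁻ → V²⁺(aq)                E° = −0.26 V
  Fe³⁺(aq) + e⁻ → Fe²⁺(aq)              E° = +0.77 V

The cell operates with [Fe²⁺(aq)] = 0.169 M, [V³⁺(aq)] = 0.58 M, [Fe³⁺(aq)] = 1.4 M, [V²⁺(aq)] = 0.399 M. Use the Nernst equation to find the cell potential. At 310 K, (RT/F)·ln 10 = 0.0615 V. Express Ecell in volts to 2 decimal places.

The Fe³⁺/Fe²⁺ couple has the more positive E°, so it is the cathode; V³⁺/V²⁺ is the anode.
E°cell = +0.77 − (−0.26) = +1.03 V, with n = 1 electron transferred.
The balanced reaction is Fe³⁺(aq) + V²⁺(aq) → Fe²⁺(aq) + V³⁺(aq), so Q = ([Fe²⁺(aq)]·[V³⁺(aq)]) / ([Fe³⁺(aq)]·[V²⁺(aq)]) = 0.175 and log Q = −0.756.
Applying E = E° − (RT ln10/nF)·log Q gives +1.03 − (0.0615/1)(−0.756) = +1.08 V.

+1.08 V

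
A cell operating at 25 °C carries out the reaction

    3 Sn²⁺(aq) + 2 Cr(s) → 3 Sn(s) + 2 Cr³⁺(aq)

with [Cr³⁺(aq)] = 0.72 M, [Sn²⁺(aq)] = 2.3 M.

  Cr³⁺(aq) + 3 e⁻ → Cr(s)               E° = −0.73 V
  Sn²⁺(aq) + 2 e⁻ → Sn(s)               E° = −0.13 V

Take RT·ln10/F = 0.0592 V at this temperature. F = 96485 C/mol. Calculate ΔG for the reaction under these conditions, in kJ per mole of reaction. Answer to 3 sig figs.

E°cell = −0.13 − (−0.73) = +0.60 V; the balanced reaction transfers n = 6 electrons.
Q = [Cr³⁺(aq)]^2 / [Sn²⁺(aq)]^3 = 0.0426, so log Q = −1.371 and E = +0.60 − (0.0592/6)(−1.371) = +0.6135 V.
Finally ΔG = −nFE = −(6)(96485 C/mol)(+0.6135 V) = −355 kJ/mol.

−355 kJ/mol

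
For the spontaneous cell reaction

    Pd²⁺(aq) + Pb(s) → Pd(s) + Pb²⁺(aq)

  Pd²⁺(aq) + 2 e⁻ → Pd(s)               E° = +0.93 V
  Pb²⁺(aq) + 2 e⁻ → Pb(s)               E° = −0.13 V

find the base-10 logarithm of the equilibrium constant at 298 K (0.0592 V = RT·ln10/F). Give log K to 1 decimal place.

log K = 35.8

The Pd²⁺/Pd couple is reduced (cathode); E°cell = +0.93 − (−0.13) = +1.06 V with n = 2.
At equilibrium E = 0, so log K = nE°cell / 0.0592 = (2)(+1.06) / 0.0592 = 35.8.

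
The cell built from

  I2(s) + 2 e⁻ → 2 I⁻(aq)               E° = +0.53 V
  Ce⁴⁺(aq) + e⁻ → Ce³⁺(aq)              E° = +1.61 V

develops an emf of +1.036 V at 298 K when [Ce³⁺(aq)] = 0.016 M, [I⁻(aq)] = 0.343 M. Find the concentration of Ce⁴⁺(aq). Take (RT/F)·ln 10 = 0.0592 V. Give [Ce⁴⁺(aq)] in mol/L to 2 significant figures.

With Ce⁴⁺/Ce³⁺ at the cathode and I₂/I⁻ at the anode, E°cell = +1.61 − (+0.53) = +1.08 V (n = 2).
Rearranging E = E° − (0.0592/n)·log Q gives log Q = 2(+1.08 − (+1.036))/0.0592 = 1.486.
The balanced reaction is 2 Ce⁴⁺(aq) + 2 I⁻(aq) → 2 Ce³⁺(aq) + I2(s), so Q = [Ce³⁺(aq)]^2 / ([Ce⁴⁺(aq)]^2·[I⁻(aq)]^2).
Substituting the known concentrations and solving, log [Ce⁴⁺(aq)] = −2.074 and [Ce⁴⁺(aq)] = 0.0084 M.

0.0084 M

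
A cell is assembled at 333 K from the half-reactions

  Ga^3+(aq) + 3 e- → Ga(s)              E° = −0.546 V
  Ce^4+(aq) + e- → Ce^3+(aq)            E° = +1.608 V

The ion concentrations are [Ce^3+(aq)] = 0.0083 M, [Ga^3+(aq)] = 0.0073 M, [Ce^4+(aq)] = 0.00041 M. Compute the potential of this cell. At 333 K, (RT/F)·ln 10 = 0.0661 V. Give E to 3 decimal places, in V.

The Ce⁴⁺/Ce³⁺ couple has the more positive E°, so it is the cathode; Ga³⁺/Ga is the anode.
E°cell = E°cat − E°an = +1.608 − (−0.546) = +2.154 V; n = 3.
The balanced reaction is 3 Ce^4+(aq) + Ga(s) → 3 Ce^3+(aq) + Ga^3+(aq), so Q = ([Ce^3+(aq)]^3·[Ga^3+(aq)]) / [Ce^4+(aq)]^3 = 60.6 and log Q = 1.782.
By the Nernst equation, E = +2.154 − (0.0661/3)·(1.782) = +2.115 V.

+2.115 V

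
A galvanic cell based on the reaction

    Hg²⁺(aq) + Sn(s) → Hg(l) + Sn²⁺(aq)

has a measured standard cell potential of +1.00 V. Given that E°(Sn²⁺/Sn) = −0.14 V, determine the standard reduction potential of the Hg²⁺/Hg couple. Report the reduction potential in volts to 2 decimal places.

In the reaction as written the Hg²⁺/Hg couple is reduced (cathode) and Sn²⁺/Sn is oxidized (anode), so E°cell = E°(Hg²⁺/Hg) − E°(Sn²⁺/Sn).
E°(Hg²⁺/Hg) = E°cell + E°(anode) = +1.00 + (−0.14) = +0.86 V.

+0.86 V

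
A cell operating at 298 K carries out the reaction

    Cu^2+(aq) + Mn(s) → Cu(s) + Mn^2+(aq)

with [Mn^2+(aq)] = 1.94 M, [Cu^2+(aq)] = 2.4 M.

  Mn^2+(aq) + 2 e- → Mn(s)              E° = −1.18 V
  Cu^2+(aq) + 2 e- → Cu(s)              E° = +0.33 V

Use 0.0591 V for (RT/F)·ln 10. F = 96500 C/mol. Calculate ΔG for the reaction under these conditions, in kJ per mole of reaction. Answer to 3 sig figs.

E°cell = +0.33 − (−1.18) = +1.51 V; the balanced reaction transfers n = 2 electrons.
Here Q = [Mn^2+(aq)] / [Cu^2+(aq)] = 0.808 (log Q = −0.092), giving E = +1.51 − (0.0591/2)·(−0.092) = +1.5127 V.
ΔG = −nFE = −(2)(96500)(+1.5127) J/mol = −292 kJ/mol.

−292 kJ/mol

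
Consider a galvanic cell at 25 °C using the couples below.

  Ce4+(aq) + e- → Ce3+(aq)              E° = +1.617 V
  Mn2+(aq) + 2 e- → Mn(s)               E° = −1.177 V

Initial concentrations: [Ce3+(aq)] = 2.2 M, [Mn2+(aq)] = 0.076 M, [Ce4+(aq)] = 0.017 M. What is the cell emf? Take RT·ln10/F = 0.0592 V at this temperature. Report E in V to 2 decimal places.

Since E°(Ce⁴⁺/Ce³⁺) > E°(Mn²⁺/Mn), Ce⁴⁺/Ce³⁺ serves as the cathode.
E°cell = E°cat − E°an = +1.617 − (−1.177) = +2.794 V; n = 2.
The balanced reaction is 2 Ce4+(aq) + Mn(s) → 2 Ce3+(aq) + Mn2+(aq), so Q = ([Ce3+(aq)]^2·[Mn2+(aq)]) / [Ce4+(aq)]^2 = 1.27×10^3 and log Q = 3.105.
Applying E = E° − (RT ln10/nF)·log Q gives +2.794 − (0.0592/2)(3.105) = +2.70 V.

+2.70 V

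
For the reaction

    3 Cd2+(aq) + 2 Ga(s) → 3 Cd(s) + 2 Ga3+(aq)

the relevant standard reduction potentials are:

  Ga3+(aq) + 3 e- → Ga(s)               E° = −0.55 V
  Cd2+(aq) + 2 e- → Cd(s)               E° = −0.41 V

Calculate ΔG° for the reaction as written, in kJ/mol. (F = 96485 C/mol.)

−81.0 kJ/mol

In the reaction as written Cd2+(aq) is reduced, so the Cd²⁺/Cd couple is the cathode and Ga³⁺/Ga is the anode.
E°cell = −0.41 − (−0.55) = +0.14 V; balancing electrons gives n = 6.
ΔG° = −nFE°cell = −(6)(96485)(+0.14) J/mol = −81.0 kJ/mol.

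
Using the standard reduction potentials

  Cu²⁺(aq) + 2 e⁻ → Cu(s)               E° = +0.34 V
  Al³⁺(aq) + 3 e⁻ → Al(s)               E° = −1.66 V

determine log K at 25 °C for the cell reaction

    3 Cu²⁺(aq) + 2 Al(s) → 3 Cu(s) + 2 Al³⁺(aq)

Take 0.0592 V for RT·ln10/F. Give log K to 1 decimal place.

log K = 202.7

The Cu²⁺/Cu couple is reduced (cathode); E°cell = +0.34 − (−1.66) = +2.00 V with n = 6.
At equilibrium E = 0, so log K = nE°cell / 0.0592 = (6)(+2.00) / 0.0592 = 202.7.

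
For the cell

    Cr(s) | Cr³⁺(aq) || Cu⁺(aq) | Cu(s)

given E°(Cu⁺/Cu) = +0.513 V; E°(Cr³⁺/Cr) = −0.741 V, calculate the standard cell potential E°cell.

+1.254 V

By convention the left-hand electrode in cell notation is the anode (oxidation) and the right-hand electrode is the cathode (reduction).
E°cell = E°(right) − E°(left) = +0.513 − (−0.741) = +1.254 V.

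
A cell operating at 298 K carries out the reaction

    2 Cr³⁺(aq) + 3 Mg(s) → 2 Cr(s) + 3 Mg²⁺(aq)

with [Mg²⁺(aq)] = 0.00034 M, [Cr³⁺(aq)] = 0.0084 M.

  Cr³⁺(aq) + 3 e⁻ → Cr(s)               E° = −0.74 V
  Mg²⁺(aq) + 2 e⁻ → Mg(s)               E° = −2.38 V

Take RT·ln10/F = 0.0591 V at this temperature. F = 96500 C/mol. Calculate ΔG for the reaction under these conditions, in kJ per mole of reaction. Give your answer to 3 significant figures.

E°cell = −0.74 − (−2.38) = +1.64 V; the balanced reaction transfers n = 6 electrons.
Q = [Mg²⁺(aq)]^3 / [Cr³⁺(aq)]^2 = 5.57×10^−7, so log Q = −6.254 and E = +1.64 − (0.0591/6)(−6.254) = +1.7016 V.
ΔG = −nFE = −(6)(96500)(+1.7016) J/mol = −985 kJ/mol.

−985 kJ/mol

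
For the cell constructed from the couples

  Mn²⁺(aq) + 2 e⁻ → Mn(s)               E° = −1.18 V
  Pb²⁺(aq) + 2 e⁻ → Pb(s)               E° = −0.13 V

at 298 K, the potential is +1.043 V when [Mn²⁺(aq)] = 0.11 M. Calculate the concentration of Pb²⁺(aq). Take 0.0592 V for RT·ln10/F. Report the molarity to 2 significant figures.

0.064 M

The Pb²⁺/Pb couple has the larger reduction potential, so it is the cathode: E°cell = −0.13 − (−1.18) = +1.05 V and n = 2.
From the Nernst equation, log Q = n(E° − E)/0.0592 = 2·(+1.05 − (+1.043))/0.0592 = 0.236.
Balancing electrons gives Pb²⁺(aq) + Mn(s) → Pb(s) + Mn²⁺(aq); thus Q = [Mn²⁺(aq)] / [Pb²⁺(aq)].
Isolating [Pb²⁺(aq)] in Q = 10^{0.236} yields log [Pb²⁺(aq)] = −1.195, i.e. 0.064 M.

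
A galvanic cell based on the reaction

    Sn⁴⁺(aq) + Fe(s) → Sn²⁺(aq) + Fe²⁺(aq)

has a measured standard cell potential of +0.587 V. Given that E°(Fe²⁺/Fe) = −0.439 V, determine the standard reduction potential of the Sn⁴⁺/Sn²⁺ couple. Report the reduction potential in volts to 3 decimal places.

+0.148 V

In the reaction as written the Sn⁴⁺/Sn²⁺ couple is reduced (cathode) and Fe²⁺/Fe is oxidized (anode), so E°cell = E°(Sn⁴⁺/Sn²⁺) − E°(Fe²⁺/Fe).
E°(Sn⁴⁺/Sn²⁺) = E°cell + E°(anode) = +0.587 + (−0.439) = +0.148 V.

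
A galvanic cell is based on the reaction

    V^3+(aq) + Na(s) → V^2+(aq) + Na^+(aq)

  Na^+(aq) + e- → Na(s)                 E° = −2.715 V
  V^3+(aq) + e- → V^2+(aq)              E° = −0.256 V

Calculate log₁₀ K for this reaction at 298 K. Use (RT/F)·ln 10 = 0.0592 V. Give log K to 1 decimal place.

The V³⁺/V²⁺ couple is reduced (cathode); E°cell = −0.256 − (−2.715) = +2.459 V with n = 1.
At equilibrium E = 0, so log K = nE°cell / 0.0592 = (1)(+2.459) / 0.0592 = 41.5.

log K = 41.5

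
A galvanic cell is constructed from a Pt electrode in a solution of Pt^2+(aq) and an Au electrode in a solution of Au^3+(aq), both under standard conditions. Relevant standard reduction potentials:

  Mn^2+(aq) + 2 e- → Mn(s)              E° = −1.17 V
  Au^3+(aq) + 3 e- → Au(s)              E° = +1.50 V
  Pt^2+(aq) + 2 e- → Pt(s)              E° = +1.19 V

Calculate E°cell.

Of the two couples in this cell, the one with the more positive reduction potential is reduced at the cathode: here that is Au³⁺/Au (+1.50 V); Pt²⁺/Pt (+1.19 V) is the anode.
E°cell = E°(cathode) − E°(anode) = +1.50 − (+1.19) = +0.31 V.

+0.31 V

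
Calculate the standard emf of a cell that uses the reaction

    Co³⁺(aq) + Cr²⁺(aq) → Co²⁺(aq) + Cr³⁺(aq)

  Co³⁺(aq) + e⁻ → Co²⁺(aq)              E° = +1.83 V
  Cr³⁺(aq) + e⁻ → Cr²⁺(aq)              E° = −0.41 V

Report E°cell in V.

+2.24 V

Co³⁺(aq) gains electrons, so the Co³⁺/Co²⁺ couple is the cathode; the Cr³⁺/Cr²⁺ couple is the anode.
E°cell = E°(cathode) − E°(anode) = +1.83 − (−0.41) = +2.24 V.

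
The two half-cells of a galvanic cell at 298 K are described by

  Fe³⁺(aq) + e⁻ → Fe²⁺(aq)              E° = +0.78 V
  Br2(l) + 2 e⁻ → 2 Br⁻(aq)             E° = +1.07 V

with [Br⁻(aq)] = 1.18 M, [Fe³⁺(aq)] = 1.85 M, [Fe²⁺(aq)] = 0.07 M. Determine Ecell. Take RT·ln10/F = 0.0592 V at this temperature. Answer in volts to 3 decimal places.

+0.202 V

The Br₂/Br⁻ couple has the more positive E°, so it is the cathode; Fe³⁺/Fe²⁺ is the anode.
E°cell = +1.07 − (+0.78) = +0.29 V, with n = 2 electrons transferred.
For the overall reaction Br2(l) + 2 Fe²⁺(aq) → 2 Br⁻(aq) + 2 Fe³⁺(aq), Q = ([Br⁻(aq)]^2·[Fe³⁺(aq)]^2) / [Fe²⁺(aq)]^2 = 973, giving log Q = 2.988.
Applying E = E° − (RT ln10/nF)·log Q gives +0.29 − (0.0592/2)(2.988) = +0.202 V.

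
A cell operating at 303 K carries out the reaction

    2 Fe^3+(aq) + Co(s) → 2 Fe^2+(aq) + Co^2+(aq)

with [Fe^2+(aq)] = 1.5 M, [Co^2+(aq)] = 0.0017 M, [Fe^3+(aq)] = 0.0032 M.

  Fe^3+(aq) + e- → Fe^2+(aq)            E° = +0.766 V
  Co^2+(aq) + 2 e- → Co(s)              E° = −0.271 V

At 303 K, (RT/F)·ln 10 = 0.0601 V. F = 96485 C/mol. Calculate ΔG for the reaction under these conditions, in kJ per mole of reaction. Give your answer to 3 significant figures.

The standard cell potential is +0.766 − (−0.271) = +1.037 V, with n = 2 electrons in the balanced equation.
Q = ([Fe^2+(aq)]^2·[Co^2+(aq)]) / [Fe^3+(aq)]^2 = 374, so log Q = 2.572 and E = +1.037 − (0.0601/2)(2.572) = +0.9597 V.
ΔG = −nFE = −(2)(96485)(+0.9597) J/mol = −185 kJ/mol.

−185 kJ/mol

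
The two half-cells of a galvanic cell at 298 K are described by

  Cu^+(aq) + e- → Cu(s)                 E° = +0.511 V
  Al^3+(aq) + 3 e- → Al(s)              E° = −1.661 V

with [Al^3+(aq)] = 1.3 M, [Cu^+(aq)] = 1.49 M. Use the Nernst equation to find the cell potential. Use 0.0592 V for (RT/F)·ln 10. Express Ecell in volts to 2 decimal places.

+2.18 V

Cu⁺/Cu is reduced (cathode, E° = +0.511 V) and Al³⁺/Al is oxidized (anode).
E°cell = E°cat − E°an = +0.511 − (−1.661) = +2.172 V; n = 3.
The balanced reaction is 3 Cu^+(aq) + Al(s) → 3 Cu(s) + Al^3+(aq), so Q = [Al^3+(aq)] / [Cu^+(aq)]^3 = 0.393 and log Q = −0.406.
By the Nernst equation, E = +2.172 − (0.0592/3)·(−0.406) = +2.18 V.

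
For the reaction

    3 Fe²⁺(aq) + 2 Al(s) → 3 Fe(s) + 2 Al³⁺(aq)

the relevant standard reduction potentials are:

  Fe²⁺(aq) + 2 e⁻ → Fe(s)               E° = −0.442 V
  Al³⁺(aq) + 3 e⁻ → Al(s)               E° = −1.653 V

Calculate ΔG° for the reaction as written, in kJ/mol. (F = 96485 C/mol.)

In the reaction as written Fe²⁺(aq) is reduced, so the Fe²⁺/Fe couple is the cathode and Al³⁺/Al is the anode.
E°cell = −0.442 − (−1.653) = +1.211 V; balancing electrons gives n = 6.
ΔG° = −nFE°cell = −(6)(96485)(+1.211) J/mol = −701 kJ/mol.

−701 kJ/mol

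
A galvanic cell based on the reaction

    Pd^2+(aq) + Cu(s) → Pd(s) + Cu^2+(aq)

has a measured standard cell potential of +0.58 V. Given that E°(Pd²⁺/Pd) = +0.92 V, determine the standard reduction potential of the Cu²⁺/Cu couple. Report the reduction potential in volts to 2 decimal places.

+0.34 V

In the reaction as written the Pd²⁺/Pd couple is reduced (cathode) and Cu²⁺/Cu is oxidized (anode), so E°cell = E°(Pd²⁺/Pd) − E°(Cu²⁺/Cu).
E°(Cu²⁺/Cu) = E°(cathode) − E°cell = +0.92 − (+0.58) = +0.34 V.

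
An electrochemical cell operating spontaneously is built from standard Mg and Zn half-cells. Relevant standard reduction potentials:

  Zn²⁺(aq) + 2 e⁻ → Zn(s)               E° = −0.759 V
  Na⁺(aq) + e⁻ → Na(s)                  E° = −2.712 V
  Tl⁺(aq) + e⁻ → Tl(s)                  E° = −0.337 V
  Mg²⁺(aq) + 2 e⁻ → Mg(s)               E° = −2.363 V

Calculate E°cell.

+1.604 V

The Zn²⁺/Zn couple has the higher E°, so Zn ion is reduced (cathode) and Mg is oxidized (anode).
E°cell = E°(cathode) − E°(anode) = −0.759 − (−2.363) = +1.604 V.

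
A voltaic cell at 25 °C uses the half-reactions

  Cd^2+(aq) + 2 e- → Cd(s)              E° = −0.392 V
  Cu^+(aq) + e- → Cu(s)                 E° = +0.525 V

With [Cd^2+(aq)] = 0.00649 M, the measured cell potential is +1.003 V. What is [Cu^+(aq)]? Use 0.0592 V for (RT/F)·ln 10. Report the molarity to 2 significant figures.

2.3 M

Cu⁺/Cu is the cathode (higher E°); E°cell = +0.525 − (−0.392) = +0.917 V with n = 2.
From the Nernst equation, log Q = n(E° − E)/0.0592 = 2·(+0.917 − (+1.003))/0.0592 = −2.905.
Balancing electrons gives 2 Cu^+(aq) + Cd(s) → 2 Cu(s) + Cd^2+(aq); thus Q = [Cd^2+(aq)] / [Cu^+(aq)]^2.
Substituting the known concentrations and solving, log [Cu^+(aq)] = 0.359 and [Cu^+(aq)] = 2.3 M.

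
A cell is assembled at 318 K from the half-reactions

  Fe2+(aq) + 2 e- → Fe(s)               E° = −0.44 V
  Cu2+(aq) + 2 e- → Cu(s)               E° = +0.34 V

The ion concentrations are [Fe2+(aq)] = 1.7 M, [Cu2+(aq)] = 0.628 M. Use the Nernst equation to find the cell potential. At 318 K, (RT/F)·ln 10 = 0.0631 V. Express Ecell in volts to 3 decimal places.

The Cu²⁺/Cu couple has the more positive E°, so it is the cathode; Fe²⁺/Fe is the anode.
The standard potential is +0.34 − (−0.44) = +0.78 V and the balanced reaction transfers n = 2 electrons.
Balancing gives Cu2+(aq) + Fe(s) → Cu(s) + Fe2+(aq); hence Q = [Fe2+(aq)] / [Cu2+(aq)] = 2.71 (log Q = 0.432).
Applying E = E° − (RT ln10/nF)·log Q gives +0.78 − (0.0631/2)(0.432) = +0.766 V.

+0.766 V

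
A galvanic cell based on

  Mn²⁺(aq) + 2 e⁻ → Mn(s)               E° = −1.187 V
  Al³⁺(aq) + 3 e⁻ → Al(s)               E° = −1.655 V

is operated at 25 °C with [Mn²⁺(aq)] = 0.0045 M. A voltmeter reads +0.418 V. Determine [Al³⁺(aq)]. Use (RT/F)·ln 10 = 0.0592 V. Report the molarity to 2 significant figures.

0.10 M

Mn²⁺/Mn is the cathode (higher E°); E°cell = −1.187 − (−1.655) = +0.468 V with n = 6.
From the Nernst equation, log Q = n(E° − E)/0.0592 = 6·(+0.468 − (+0.418))/0.0592 = 5.068.
The balanced reaction is 3 Mn²⁺(aq) + 2 Al(s) → 3 Mn(s) + 2 Al³⁺(aq), so Q = [Al³⁺(aq)]^2 / [Mn²⁺(aq)]^3.
Substituting the known concentrations and solving, log [Al³⁺(aq)] = −0.986 and [Al³⁺(aq)] = 0.10 M.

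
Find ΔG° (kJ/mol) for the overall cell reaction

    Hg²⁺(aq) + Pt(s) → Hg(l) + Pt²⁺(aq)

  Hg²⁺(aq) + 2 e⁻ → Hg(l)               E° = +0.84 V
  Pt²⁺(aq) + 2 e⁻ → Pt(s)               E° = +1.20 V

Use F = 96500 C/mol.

In the reaction as written Hg²⁺(aq) is reduced, so the Hg²⁺/Hg couple is the cathode and Pt²⁺/Pt is the anode.
E°cell = +0.84 − (+1.20) = −0.36 V; balancing electrons gives n = 2.
ΔG° = −nFE°cell = −(2)(96500)(−0.36) J/mol = +69.5 kJ/mol.

+69.5 kJ/mol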